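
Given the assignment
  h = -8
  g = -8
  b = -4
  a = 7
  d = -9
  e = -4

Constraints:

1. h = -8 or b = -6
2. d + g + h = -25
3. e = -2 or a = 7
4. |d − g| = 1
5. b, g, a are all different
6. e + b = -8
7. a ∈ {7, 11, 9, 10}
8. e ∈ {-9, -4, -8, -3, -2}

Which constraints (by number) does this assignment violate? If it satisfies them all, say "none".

No violations.

1. h = -8 = -8 (first disjunct)  ✔
2. d + g + h = -9 + (-8) + (-8) = -25  ✔
3. e = -4 ≠ -2, but a = 7 = 7 (second disjunct)  ✔
4. |-9 − (-8)| = 1  ✔
5. values -4, -8, 7 are pairwise distinct  ✔
6. e + b = -4 + (-4) = -8  ✔
7. a = 7 is in {7, 11, 9, 10}  ✔
8. e = -4 is in {-9, -4, -8, -3, -2}  ✔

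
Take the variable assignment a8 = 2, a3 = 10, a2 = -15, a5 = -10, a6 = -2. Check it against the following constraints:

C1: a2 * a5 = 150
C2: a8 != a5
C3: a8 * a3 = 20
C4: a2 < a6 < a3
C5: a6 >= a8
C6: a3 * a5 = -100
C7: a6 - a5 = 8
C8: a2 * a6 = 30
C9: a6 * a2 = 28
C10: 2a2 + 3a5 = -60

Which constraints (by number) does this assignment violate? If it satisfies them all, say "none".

No — constraints 5, 9 are not satisfied.

C1: a2 * a5 = -15 * (-10) = 150 — holds.
C2: a8 = 2, a5 = -10; distinct — holds.
C3: a8 * a3 = 2 * 10 = 20 — holds.
C4: values -15 < -2 < 10 — holds.
C5: a6 = -2, a8 = 2; -2 < 2 (want ≥) — fails.
C6: a3 * a5 = 10 * (-10) = -100 — holds.
C7: a6 - a5 = -2 - (-10) = 8 — holds.
C8: a2 * a6 = -15 * (-2) = 30 — holds.
C9: a6 * a2 = -2 * (-15) = 30, not 28 — fails.
C10: 2a2 + 3a5 = 2(-15) + 3(-10) = -60 — holds.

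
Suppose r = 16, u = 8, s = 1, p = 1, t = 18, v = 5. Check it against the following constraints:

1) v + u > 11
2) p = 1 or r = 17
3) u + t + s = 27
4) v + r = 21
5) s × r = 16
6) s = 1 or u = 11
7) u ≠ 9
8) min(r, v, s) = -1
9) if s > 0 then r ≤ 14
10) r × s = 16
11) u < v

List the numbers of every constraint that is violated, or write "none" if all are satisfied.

1) v + u = 5 + 8 = 13; 13 > 11 — holds.
2) p = 1 = 1 (first disjunct) — holds.
3) u + t + s = 8 + 18 + 1 = 27 — holds.
4) v + r = 5 + 16 = 21 — holds.
5) s × r = 1 × 16 = 16 — holds.
6) s = 1 = 1 (first disjunct) — holds.
7) u = 8, and 8 ≠ 9 — holds.
8) min(16, 5, 1) = 1, not -1 — fails.
9) s = 1 > 0, so we need r ≤ 14; but r = 16 > 14 — fails.
10) r × s = 16 × 1 = 16 — holds.
11) u = 8, v = 5; 8 ≥ 5 (want <) — fails.

No — constraints 8, 9, and 11 are not satisfied.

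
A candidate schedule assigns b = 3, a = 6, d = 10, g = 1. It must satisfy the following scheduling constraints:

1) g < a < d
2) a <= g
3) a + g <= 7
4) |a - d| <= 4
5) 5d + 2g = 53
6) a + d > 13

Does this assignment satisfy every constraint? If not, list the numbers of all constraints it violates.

Constraints 2 and 5 do not hold.

1) values 1 < 6 < 10  ✓
2) a = 6, g = 1; 6 > 1 (want ≤)  ✗
3) a + g = 6 + 1 = 7; 7 ≤ 7  ✓
4) |6 - 10| = 4; 4 ≤ 4  ✓
5) 5d + 2g = 5(10) + 2(1) = 52, not 53  ✗
6) a + d = 6 + 10 = 16; 16 > 13  ✓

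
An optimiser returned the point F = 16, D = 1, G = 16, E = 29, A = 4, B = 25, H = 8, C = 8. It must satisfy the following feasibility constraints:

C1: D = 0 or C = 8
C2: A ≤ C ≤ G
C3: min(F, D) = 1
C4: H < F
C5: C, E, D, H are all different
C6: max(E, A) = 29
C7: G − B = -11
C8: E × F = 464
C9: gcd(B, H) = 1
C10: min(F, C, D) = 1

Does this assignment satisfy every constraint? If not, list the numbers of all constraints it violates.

Constraints 5, 7 do not hold.

C1: D = 1 ≠ 0, but C = 8 = 8 (second disjunct) — holds.
C2: values 4 ≤ 8 ≤ 16 — holds.
C3: min(16, 1) = 1 — holds.
C4: H = 8, F = 16; 8 < 16 — holds.
C5: C = H = 8, not all different — fails.
C6: max(29, 4) = 29 — holds.
C7: G − B = 16 − 25 = -9, not -11 — fails.
C8: E × F = 29 × 16 = 464 — holds.
C9: gcd(25, 8) = 1 — holds.
C10: min(16, 8, 1) = 1 — holds.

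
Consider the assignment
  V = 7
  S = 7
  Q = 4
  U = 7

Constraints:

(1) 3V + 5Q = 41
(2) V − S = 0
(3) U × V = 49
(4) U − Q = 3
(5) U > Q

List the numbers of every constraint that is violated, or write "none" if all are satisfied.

(1) 3V + 5Q = 3(7) + 5(4) = 41 — holds.
(2) V − S = 7 − 7 = 0 — holds.
(3) U × V = 7 × 7 = 49 — holds.
(4) U − Q = 7 − 4 = 3 — holds.
(5) U = 7, Q = 4; 7 > 4 — holds.

Yes — all constraints hold.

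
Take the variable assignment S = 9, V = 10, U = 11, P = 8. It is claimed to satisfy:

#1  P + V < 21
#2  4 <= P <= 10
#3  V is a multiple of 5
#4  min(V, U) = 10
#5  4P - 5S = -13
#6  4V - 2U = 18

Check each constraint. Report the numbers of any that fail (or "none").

All constraints are satisfied.

#1 P + V = 8 + 10 = 18; 18 < 21  holds
#2 P = 8 lies in [4, 10]  holds
#3 10 / 5 = 2, so 5 divides 10  holds
#4 min(10, 11) = 10  holds
#5 4P - 5S = 4(8) - 5(9) = -13  holds
#6 4V - 2U = 4(10) - 2(11) = 18  holds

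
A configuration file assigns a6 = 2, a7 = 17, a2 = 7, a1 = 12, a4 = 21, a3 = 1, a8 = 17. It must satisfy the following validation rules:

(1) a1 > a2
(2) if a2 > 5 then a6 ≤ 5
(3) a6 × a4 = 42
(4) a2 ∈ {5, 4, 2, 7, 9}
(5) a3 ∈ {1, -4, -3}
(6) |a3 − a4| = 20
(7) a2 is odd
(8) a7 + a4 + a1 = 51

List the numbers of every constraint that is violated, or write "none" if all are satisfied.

(1) a1 = 12, a2 = 7; 12 > 7 — holds.
(2) a2 = 7 > 5, so we need a6 ≤ 5; a6 = 2 ≤ 5 — holds.
(3) a6 × a4 = 2 × 21 = 42 — holds.
(4) a2 = 7 is in {5, 4, 2, 7, 9} — holds.
(5) a3 = 1 is in {1, -4, -3} — holds.
(6) |1 − 21| = 20 — holds.
(7) a2 = 7 is odd — holds.
(8) a7 + a4 + a1 = 17 + 21 + 12 = 50, not 51 — fails.

No — constraint 8 is not satisfied.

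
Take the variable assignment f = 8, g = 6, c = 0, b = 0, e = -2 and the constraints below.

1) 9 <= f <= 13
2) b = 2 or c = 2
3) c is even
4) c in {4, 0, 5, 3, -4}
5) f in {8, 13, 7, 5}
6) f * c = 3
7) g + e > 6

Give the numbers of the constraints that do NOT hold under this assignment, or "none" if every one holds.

1) f = 8 is outside [9, 13] — violated.
2) b = 0 ≠ 2 and c = 0 ≠ 2; both disjuncts false — violated.
3) c = 0 is even — OK.
4) c = 0 is in {4, 0, 5, 3, -4} — OK.
5) f = 8 is in {8, 13, 7, 5} — OK.
6) f * c = 8 * 0 = 0, not 3 — violated.
7) g + e = 6 + (-2) = 4; 4 ≤ 6, bound 6 not met — violated.

The assignment fails constraints 1, 2, 6, and 7.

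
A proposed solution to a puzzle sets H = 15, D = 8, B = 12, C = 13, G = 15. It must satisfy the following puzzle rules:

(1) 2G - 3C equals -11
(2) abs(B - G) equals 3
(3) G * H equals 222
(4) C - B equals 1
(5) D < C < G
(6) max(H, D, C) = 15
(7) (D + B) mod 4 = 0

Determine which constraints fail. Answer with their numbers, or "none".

Violated: 1 and 3.

(1) 2G - 3C = 2(15) - 3(13) = -9, not -11 — fails.
(2) abs(12 - 15) = 3 — holds.
(3) G * H = 15 * 15 = 225, not 222 — fails.
(4) C - B = 13 - 12 = 1 — holds.
(5) values 8 < 13 < 15 — holds.
(6) max(15, 8, 13) = 15 — holds.
(7) D + B = 20; 20 mod 4 = 0 — holds.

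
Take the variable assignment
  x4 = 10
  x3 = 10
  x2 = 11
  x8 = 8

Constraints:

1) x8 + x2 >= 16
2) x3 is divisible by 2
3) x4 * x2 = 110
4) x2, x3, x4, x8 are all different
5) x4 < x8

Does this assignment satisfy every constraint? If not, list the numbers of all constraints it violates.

Constraints 4 and 5 are violated.

1) x8 + x2 = 8 + 11 = 19; 19 ≥ 16  ✓
2) 10 / 2 = 5, so 2 divides 10  ✓
3) x4 * x2 = 10 * 11 = 110  ✓
4) x3 = x4 = 10, not all different  ✗
5) x4 = 10, x8 = 8; 10 ≥ 8 (want <)  ✗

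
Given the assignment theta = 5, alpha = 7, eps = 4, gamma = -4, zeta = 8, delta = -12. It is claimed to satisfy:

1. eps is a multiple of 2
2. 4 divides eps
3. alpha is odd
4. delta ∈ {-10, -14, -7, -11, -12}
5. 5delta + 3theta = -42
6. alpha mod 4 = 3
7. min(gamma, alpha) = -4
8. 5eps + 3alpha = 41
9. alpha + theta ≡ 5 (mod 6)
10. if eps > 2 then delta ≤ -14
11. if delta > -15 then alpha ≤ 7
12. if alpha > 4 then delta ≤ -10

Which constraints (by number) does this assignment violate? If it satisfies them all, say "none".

1. 4 / 2 = 2, so 2 divides 4  yes
2. 4 / 4 = 1, so 4 divides 4  yes
3. alpha = 7 is odd  yes
4. delta = -12 is in {-10, -14, -7, -11, -12}  yes
5. 5delta + 3theta = 5(-12) + 3(5) = -45, not -42  no
6. 7 mod 4 = 3  yes
7. min(-4, 7) = -4  yes
8. 5eps + 3alpha = 5(4) + 3(7) = 41  yes
9. alpha + theta = 12; 12 mod 6 = 0, not 5  no
10. eps = 4 > 2, so we need delta ≤ -14; but delta = -12 > -14  no
11. delta = -12 > -15, so we need alpha ≤ 7; alpha = 7 ≤ 7  yes
12. alpha = 7 > 4, so we need delta ≤ -10; delta = -12 ≤ -10  yes

Constraints 5, 9, and 10 do not hold.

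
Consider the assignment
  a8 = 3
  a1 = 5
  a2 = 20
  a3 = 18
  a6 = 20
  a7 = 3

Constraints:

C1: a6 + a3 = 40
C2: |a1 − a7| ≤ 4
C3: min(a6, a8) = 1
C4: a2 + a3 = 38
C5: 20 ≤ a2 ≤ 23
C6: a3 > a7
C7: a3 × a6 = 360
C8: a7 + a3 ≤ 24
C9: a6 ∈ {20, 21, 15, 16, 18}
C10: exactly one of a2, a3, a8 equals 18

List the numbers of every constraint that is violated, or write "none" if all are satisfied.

Violated: 1, 3.

C1: a6 + a3 = 20 + 18 = 38, not 40  FAIL
C2: |5 − 3| = 2; 2 ≤ 4  OK
C3: min(20, 3) = 3, not 1  FAIL
C4: a2 + a3 = 20 + 18 = 38  OK
C5: a2 = 20 lies in [20, 23]  OK
C6: a3 = 18, a7 = 3; 18 > 3  OK
C7: a3 × a6 = 18 × 20 = 360  OK
C8: a7 + a3 = 3 + 18 = 21; 21 ≤ 24  OK
C9: a6 = 20 is in {20, 21, 15, 16, 18}  OK
C10: a2=20, a3=18, a8=3; 1 of them equals 18  OK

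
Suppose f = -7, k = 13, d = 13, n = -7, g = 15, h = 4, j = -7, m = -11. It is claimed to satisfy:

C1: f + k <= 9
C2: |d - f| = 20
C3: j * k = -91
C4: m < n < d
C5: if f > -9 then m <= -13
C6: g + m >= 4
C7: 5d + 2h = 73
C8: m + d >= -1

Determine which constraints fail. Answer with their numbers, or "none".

No — constraint 5 is not satisfied.

C1: f + k = -7 + 13 = 6; 6 ≤ 9  ✓
C2: |13 - (-7)| = 20  ✓
C3: j * k = -7 * 13 = -91  ✓
C4: values -11 < -7 < 13  ✓
C5: f = -7 > -9, so we need m ≤ -13; but m = -11 > -13  ✗
C6: g + m = 15 + (-11) = 4; 4 ≥ 4  ✓
C7: 5d + 2h = 5(13) + 2(4) = 73  ✓
C8: m + d = -11 + 13 = 2; 2 ≥ -1  ✓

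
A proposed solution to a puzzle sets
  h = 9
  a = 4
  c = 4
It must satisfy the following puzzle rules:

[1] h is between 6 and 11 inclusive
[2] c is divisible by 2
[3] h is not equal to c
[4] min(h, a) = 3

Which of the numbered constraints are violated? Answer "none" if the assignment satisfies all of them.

The assignment fails constraint 4.

[1] h = 9 lies in [6, 11]  holds
[2] 4 / 2 = 2, so 2 divides 4  holds
[3] h = 9, c = 4; distinct  holds
[4] min(9, 4) = 4, not 3  fails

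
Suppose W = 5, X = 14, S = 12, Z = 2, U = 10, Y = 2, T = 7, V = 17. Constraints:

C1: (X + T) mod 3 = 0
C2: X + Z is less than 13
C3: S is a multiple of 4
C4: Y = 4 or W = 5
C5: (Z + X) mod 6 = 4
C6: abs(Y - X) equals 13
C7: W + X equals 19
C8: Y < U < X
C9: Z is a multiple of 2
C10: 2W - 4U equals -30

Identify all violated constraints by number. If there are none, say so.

The assignment fails constraints 2 and 6.

C1: X + T = 21; 21 mod 3 = 0 — satisfied.
C2: X + Z = 14 + 2 = 16; 16 ≥ 13, bound 13 not met — violated.
C3: 12 / 4 = 3, so 4 divides 12 — satisfied.
C4: Y = 2 ≠ 4, but W = 5 = 5 (second disjunct) — satisfied.
C5: Z + X = 16; 16 mod 6 = 4 — satisfied.
C6: abs(2 - 14) = 12, not 13 — violated.
C7: W + X = 5 + 14 = 19 — satisfied.
C8: values 2 < 10 < 14 — satisfied.
C9: 2 / 2 = 1, so 2 divides 2 — satisfied.
C10: 2W - 4U = 2(5) - 4(10) = -30 — satisfied.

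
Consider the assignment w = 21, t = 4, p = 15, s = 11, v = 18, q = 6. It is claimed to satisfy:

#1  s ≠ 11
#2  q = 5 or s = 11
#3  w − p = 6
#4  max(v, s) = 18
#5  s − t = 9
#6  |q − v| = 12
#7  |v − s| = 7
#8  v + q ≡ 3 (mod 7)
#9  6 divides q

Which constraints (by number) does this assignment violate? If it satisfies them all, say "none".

#1 s = 11, but 11 is required to differ — violated.
#2 q = 6 ≠ 5, but s = 11 = 11 (second disjunct) — OK.
#3 w − p = 21 − 15 = 6 — OK.
#4 max(18, 11) = 18 — OK.
#5 s − t = 11 − 4 = 7, not 9 — violated.
#6 |6 − 18| = 12 — OK.
#7 |18 − 11| = 7 — OK.
#8 v + q = 24; 24 mod 7 = 3 — OK.
#9 6 / 6 = 1, so 6 divides 6 — OK.

No — constraints 1, 5 are not satisfied.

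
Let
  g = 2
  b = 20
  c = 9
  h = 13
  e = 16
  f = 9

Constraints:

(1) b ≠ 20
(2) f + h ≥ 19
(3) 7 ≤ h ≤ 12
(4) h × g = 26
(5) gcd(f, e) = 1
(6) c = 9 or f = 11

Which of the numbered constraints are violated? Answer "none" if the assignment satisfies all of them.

The assignment fails constraints 1, 3.

(1) b = 20, but 20 is required to differ  FAIL
(2) f + h = 9 + 13 = 22; 22 ≥ 19  OK
(3) h = 13 is outside [7, 12]  FAIL
(4) h × g = 13 × 2 = 26  OK
(5) gcd(9, 16) = 1  OK
(6) c = 9 = 9 (first disjunct)  OK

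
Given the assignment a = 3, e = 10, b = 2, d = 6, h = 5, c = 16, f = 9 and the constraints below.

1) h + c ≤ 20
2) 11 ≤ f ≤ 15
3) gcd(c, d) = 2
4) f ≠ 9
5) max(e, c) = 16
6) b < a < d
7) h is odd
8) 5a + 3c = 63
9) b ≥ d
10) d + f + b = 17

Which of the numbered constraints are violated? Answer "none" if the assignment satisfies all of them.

No — constraints 1, 2, 4, 9 are not satisfied.

1) h + c = 5 + 16 = 21; 21 > 20, bound 20 not met  no
2) f = 9 is outside [11, 15]  no
3) gcd(16, 6) = 2  yes
4) f = 9, but 9 is required to differ  no
5) max(10, 16) = 16  yes
6) values 2 < 3 < 6  yes
7) h = 5 is odd  yes
8) 5a + 3c = 5(3) + 3(16) = 63  yes
9) b = 2, d = 6; 2 < 6 (want ≥)  no
10) d + f + b = 6 + 9 + 2 = 17  yes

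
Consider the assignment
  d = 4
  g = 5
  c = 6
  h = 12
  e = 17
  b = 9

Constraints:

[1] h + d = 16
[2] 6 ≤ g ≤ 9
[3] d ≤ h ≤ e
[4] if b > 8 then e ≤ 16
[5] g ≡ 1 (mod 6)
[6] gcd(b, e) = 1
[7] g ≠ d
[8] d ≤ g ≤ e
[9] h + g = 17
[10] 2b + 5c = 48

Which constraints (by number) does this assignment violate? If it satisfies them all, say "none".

Constraints 2, 4, 5 do not hold.

[1] h + d = 12 + 4 = 16 — holds.
[2] g = 5 is outside [6, 9] — fails.
[3] values 4 ≤ 12 ≤ 17 — holds.
[4] b = 9 > 8, so we need e ≤ 16; but e = 17 > 16 — fails.
[5] 5 mod 6 = 5, not 1 — fails.
[6] gcd(9, 17) = 1 — holds.
[7] g = 5, d = 4; distinct — holds.
[8] values 4 ≤ 5 ≤ 17 — holds.
[9] h + g = 12 + 5 = 17 — holds.
[10] 2b + 5c = 2(9) + 5(6) = 48 — holds.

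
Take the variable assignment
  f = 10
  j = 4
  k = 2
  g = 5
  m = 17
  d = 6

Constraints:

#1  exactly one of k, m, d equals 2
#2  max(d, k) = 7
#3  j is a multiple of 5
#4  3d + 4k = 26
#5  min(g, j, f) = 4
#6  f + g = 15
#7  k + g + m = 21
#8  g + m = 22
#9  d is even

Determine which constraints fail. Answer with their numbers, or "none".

#1 k=2, m=17, d=6; 1 of them equals 2  yes
#2 max(6, 2) = 6, not 7  no
#3 4 = 5×0 + 4, so 5 does not divide 4  no
#4 3d + 4k = 3(6) + 4(2) = 26  yes
#5 min(5, 4, 10) = 4  yes
#6 f + g = 10 + 5 = 15  yes
#7 k + g + m = 2 + 5 + 17 = 24, not 21  no
#8 g + m = 5 + 17 = 22  yes
#9 d = 6 is even  yes

No — constraints 2, 3, and 7 are not satisfied.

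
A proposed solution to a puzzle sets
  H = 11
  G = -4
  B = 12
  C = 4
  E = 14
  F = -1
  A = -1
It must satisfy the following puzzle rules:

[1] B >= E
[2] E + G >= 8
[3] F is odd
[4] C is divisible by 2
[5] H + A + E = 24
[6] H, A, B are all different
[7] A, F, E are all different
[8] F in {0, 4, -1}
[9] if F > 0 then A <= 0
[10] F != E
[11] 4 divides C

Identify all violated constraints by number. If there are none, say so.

No — constraints 1, 7 are not satisfied.

[1] B = 12, E = 14; 12 < 14 (want ≥) — violated.
[2] E + G = 14 + (-4) = 10; 10 ≥ 8 — OK.
[3] F = -1 is odd — OK.
[4] 4 / 2 = 2, so 2 divides 4 — OK.
[5] H + A + E = 11 + (-1) + 14 = 24 — OK.
[6] values 11, -1, 12 are pairwise distinct — OK.
[7] A = F = -1, not all different — violated.
[8] F = -1 is in {0, 4, -1} — OK.
[9] F = -1, not > 0; antecedent false, conditional vacuously true — OK.
[10] F = -1, E = 14; distinct — OK.
[11] 4 / 4 = 1, so 4 divides 4 — OK.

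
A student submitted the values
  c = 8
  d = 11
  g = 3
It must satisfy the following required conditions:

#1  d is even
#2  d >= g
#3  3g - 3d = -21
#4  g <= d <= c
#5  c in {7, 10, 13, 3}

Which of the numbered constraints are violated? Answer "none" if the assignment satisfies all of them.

Violated: 1, 3, 4, and 5.

#1 d = 11 is odd — violated.
#2 d = 11, g = 3; 11 ≥ 3 — satisfied.
#3 3g - 3d = 3(3) - 3(11) = -24, not -21 — violated.
#4 values 3, 11, 8; d = 11 is not <= c = 8 — violated.
#5 c = 8 is not in {7, 10, 13, 3} — violated.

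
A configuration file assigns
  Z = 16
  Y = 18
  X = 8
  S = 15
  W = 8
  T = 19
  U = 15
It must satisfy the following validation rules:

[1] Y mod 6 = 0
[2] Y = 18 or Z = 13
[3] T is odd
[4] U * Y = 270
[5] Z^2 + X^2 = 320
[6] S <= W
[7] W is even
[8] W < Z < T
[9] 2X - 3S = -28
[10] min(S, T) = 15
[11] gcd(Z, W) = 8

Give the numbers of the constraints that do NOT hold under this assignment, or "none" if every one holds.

No — constraints 6 and 9 are not satisfied.

[1] 18 mod 6 = 0 — OK.
[2] Y = 18 = 18 (first disjunct) — OK.
[3] T = 19 is odd — OK.
[4] U * Y = 15 * 18 = 270 — OK.
[5] Z^2 + X^2 = 16^2 + 8^2 = 256 + 64 = 320 — OK.
[6] S = 15, W = 8; 15 > 8 (want ≤) — violated.
[7] W = 8 is even — OK.
[8] values 8 < 16 < 19 — OK.
[9] 2X - 3S = 2(8) - 3(15) = -29, not -28 — violated.
[10] min(15, 19) = 15 — OK.
[11] gcd(16, 8) = 8 — OK.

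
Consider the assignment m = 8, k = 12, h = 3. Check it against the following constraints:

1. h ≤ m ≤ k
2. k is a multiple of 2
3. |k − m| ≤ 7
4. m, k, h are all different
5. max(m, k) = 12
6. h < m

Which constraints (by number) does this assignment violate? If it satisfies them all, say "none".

None — every constraint holds.

1. values 3 ≤ 8 ≤ 12 — holds.
2. 12 / 2 = 6, so 2 divides 12 — holds.
3. |12 − 8| = 4; 4 ≤ 7 — holds.
4. values 8, 12, 3 are pairwise distinct — holds.
5. max(8, 12) = 12 — holds.
6. h = 3, m = 8; 3 < 8 — holds.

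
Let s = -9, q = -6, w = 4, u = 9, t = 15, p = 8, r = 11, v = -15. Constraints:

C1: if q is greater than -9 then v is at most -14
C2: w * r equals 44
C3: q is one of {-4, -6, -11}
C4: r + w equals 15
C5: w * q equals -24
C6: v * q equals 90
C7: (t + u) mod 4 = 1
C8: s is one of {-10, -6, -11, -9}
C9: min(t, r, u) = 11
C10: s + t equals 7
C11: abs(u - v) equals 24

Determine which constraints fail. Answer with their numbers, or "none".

The assignment fails constraints 7, 9, 10.

C1: q = -6 > -9, so we need v ≤ -14; v = -15 ≤ -14 — satisfied.
C2: w * r = 4 * 11 = 44 — satisfied.
C3: q = -6 is in {-4, -6, -11} — satisfied.
C4: r + w = 11 + 4 = 15 — satisfied.
C5: w * q = 4 * (-6) = -24 — satisfied.
C6: v * q = -15 * (-6) = 90 — satisfied.
C7: t + u = 24; 24 mod 4 = 0, not 1 — violated.
C8: s = -9 is in {-10, -6, -11, -9} — satisfied.
C9: min(15, 11, 9) = 9, not 11 — violated.
C10: s + t = -9 + 15 = 6, not 7 — violated.
C11: abs(9 - (-15)) = 24 — satisfied.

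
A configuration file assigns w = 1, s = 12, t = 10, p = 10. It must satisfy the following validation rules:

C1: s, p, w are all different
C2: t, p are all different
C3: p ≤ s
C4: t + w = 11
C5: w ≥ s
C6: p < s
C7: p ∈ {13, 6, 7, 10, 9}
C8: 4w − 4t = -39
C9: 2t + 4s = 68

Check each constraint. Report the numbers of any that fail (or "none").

C1: values 12, 10, 1 are pairwise distinct — holds.
C2: t = p = 10, not all different — fails.
C3: p = 10, s = 12; 10 ≤ 12 — holds.
C4: t + w = 10 + 1 = 11 — holds.
C5: w = 1, s = 12; 1 < 12 (want ≥) — fails.
C6: p = 10, s = 12; 10 < 12 — holds.
C7: p = 10 is in {13, 6, 7, 10, 9} — holds.
C8: 4w − 4t = 4(1) − 4(10) = -36, not -39 — fails.
C9: 2t + 4s = 2(10) + 4(12) = 68 — holds.

No — constraints 2, 5, 8 are not satisfied.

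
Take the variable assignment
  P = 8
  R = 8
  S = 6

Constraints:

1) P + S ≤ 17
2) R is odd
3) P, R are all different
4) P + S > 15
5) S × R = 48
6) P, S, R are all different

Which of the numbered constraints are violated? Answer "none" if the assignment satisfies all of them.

Constraints 2, 3, 4, and 6 are violated.

1) P + S = 8 + 6 = 14; 14 ≤ 17  holds
2) R = 8 is even  fails
3) P = R = 8, not all different  fails
4) P + S = 8 + 6 = 14; 14 ≤ 15, bound 15 not met  fails
5) S × R = 6 × 8 = 48  holds
6) P = R = 8, not all different  fails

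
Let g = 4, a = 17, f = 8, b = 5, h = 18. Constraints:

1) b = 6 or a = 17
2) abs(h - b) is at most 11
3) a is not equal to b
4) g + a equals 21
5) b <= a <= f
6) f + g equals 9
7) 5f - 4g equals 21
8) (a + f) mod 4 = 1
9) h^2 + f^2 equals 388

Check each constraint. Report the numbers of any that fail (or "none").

Violated: 2, 5, 6, 7.

1) b = 5 ≠ 6, but a = 17 = 17 (second disjunct)  ✓
2) abs(18 - 5) = 13; 13 > 11, exceeds bound 11  ✗
3) a = 17, b = 5; distinct  ✓
4) g + a = 4 + 17 = 21  ✓
5) values 5, 17, 8; a = 17 is not <= f = 8  ✗
6) f + g = 8 + 4 = 12, not 9  ✗
7) 5f - 4g = 5(8) - 4(4) = 24, not 21  ✗
8) a + f = 25; 25 mod 4 = 1  ✓
9) h^2 + f^2 = 18^2 + 8^2 = 324 + 64 = 388  ✓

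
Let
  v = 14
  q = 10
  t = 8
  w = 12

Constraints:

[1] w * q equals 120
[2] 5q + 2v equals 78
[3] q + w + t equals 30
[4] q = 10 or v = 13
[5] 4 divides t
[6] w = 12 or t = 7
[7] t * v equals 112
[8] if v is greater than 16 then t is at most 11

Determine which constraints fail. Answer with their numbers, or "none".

All constraints are satisfied.

[1] w * q = 12 * 10 = 120 — satisfied.
[2] 5q + 2v = 5(10) + 2(14) = 78 — satisfied.
[3] q + w + t = 10 + 12 + 8 = 30 — satisfied.
[4] q = 10 = 10 (first disjunct) — satisfied.
[5] 8 / 4 = 2, so 4 divides 8 — satisfied.
[6] w = 12 = 12 (first disjunct) — satisfied.
[7] t * v = 8 * 14 = 112 — satisfied.
[8] v = 14, not > 16; antecedent false, conditional vacuously true — satisfied.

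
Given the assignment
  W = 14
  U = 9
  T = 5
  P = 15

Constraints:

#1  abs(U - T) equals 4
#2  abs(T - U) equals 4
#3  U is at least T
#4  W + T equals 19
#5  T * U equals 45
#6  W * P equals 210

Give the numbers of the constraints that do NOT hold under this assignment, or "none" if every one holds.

#1 abs(9 - 5) = 4  true
#2 abs(5 - 9) = 4  true
#3 U = 9, T = 5; 9 ≥ 5  true
#4 W + T = 14 + 5 = 19  true
#5 T * U = 5 * 9 = 45  true
#6 W * P = 14 * 15 = 210  true

None — every constraint holds.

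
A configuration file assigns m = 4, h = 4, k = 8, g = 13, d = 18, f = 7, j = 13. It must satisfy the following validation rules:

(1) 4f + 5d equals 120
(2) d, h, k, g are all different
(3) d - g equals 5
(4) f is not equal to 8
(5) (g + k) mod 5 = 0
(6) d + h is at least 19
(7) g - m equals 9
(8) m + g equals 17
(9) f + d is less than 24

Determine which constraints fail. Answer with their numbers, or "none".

(1) 4f + 5d = 4(7) + 5(18) = 118, not 120  no
(2) values 18, 4, 8, 13 are pairwise distinct  yes
(3) d - g = 18 - 13 = 5  yes
(4) f = 7, and 7 ≠ 8  yes
(5) g + k = 21; 21 mod 5 = 1, not 0  no
(6) d + h = 18 + 4 = 22; 22 ≥ 19  yes
(7) g - m = 13 - 4 = 9  yes
(8) m + g = 4 + 13 = 17  yes
(9) f + d = 7 + 18 = 25; 25 ≥ 24, bound 24 not met  no

Constraints 1, 5, and 9 do not hold.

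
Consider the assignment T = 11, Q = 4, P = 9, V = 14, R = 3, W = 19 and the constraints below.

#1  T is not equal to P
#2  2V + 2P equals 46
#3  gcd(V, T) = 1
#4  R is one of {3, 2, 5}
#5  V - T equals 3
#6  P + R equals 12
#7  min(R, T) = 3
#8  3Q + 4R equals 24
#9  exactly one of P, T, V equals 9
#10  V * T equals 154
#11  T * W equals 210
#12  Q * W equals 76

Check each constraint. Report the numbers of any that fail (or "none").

Constraint 11 does not hold.

#1 T = 11, P = 9; distinct — satisfied.
#2 2V + 2P = 2(14) + 2(9) = 46 — satisfied.
#3 gcd(14, 11) = 1 — satisfied.
#4 R = 3 is in {3, 2, 5} — satisfied.
#5 V - T = 14 - 11 = 3 — satisfied.
#6 P + R = 9 + 3 = 12 — satisfied.
#7 min(3, 11) = 3 — satisfied.
#8 3Q + 4R = 3(4) + 4(3) = 24 — satisfied.
#9 P=9, T=11, V=14; 1 of them equals 9 — satisfied.
#10 V * T = 14 * 11 = 154 — satisfied.
#11 T * W = 11 * 19 = 209, not 210 — violated.
#12 Q * W = 4 * 19 = 76 — satisfied.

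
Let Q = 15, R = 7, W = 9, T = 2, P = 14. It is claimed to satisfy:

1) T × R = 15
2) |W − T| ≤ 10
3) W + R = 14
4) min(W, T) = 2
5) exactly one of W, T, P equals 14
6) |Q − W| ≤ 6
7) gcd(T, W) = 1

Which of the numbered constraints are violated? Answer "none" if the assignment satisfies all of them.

1) T × R = 2 × 7 = 14, not 15 — violated.
2) |9 − 2| = 7; 7 ≤ 10 — OK.
3) W + R = 9 + 7 = 16, not 14 — violated.
4) min(9, 2) = 2 — OK.
5) W=9, T=2, P=14; 1 of them equals 14 — OK.
6) |15 − 9| = 6; 6 ≤ 6 — OK.
7) gcd(2, 9) = 1 — OK.

No — constraints 1, 3 are not satisfied.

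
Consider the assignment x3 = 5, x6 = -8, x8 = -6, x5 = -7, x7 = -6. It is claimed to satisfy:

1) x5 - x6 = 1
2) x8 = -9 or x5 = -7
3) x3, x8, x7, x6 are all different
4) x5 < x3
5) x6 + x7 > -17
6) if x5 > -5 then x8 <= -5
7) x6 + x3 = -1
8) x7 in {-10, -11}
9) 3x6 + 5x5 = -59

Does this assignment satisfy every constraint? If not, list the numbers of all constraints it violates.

1) x5 - x6 = -7 - (-8) = 1 — satisfied.
2) x8 = -6 ≠ -9, but x5 = -7 = -7 (second disjunct) — satisfied.
3) x8 = x7 = -6, not all different — violated.
4) x5 = -7, x3 = 5; -7 < 5 — satisfied.
5) x6 + x7 = -8 + (-6) = -14; -14 > -17 — satisfied.
6) x5 = -7, not > -5; antecedent false, conditional vacuously true — satisfied.
7) x6 + x3 = -8 + 5 = -3, not -1 — violated.
8) x7 = -6 is not in {-10, -11} — violated.
9) 3x6 + 5x5 = 3(-8) + 5(-7) = -59 — satisfied.

No — constraints 3, 7, and 8 are not satisfied.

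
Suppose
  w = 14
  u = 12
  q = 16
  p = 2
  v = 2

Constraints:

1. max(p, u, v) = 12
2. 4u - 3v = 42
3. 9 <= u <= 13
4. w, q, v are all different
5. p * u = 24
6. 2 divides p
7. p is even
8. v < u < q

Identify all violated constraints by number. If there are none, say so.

The assignment satisfies every constraint.

1. max(2, 12, 2) = 12 — holds.
2. 4u - 3v = 4(12) - 3(2) = 42 — holds.
3. u = 12 lies in [9, 13] — holds.
4. values 14, 16, 2 are pairwise distinct — holds.
5. p * u = 2 * 12 = 24 — holds.
6. 2 / 2 = 1, so 2 divides 2 — holds.
7. p = 2 is even — holds.
8. values 2 < 12 < 16 — holds.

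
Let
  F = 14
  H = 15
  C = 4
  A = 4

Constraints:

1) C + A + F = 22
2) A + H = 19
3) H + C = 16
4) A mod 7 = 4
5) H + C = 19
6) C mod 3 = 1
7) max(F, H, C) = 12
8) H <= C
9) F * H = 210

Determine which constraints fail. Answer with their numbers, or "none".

1) C + A + F = 4 + 4 + 14 = 22 — satisfied.
2) A + H = 4 + 15 = 19 — satisfied.
3) H + C = 15 + 4 = 19, not 16 — violated.
4) 4 mod 7 = 4 — satisfied.
5) H + C = 15 + 4 = 19 — satisfied.
6) 4 mod 3 = 1 — satisfied.
7) max(14, 15, 4) = 15, not 12 — violated.
8) H = 15, C = 4; 15 > 4 (want ≤) — violated.
9) F * H = 14 * 15 = 210 — satisfied.

The assignment fails constraints 3, 7, and 8.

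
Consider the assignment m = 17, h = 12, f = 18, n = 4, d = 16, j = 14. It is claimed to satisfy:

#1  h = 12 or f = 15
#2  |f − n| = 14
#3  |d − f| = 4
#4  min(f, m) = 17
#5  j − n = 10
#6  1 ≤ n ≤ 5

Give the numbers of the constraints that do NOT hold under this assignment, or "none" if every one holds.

#1 h = 12 = 12 (first disjunct) — holds.
#2 |18 − 4| = 14 — holds.
#3 |16 − 18| = 2, not 4 — fails.
#4 min(18, 17) = 17 — holds.
#5 j − n = 14 − 4 = 10 — holds.
#6 n = 4 lies in [1, 5] — holds.

Constraint 3 is violated.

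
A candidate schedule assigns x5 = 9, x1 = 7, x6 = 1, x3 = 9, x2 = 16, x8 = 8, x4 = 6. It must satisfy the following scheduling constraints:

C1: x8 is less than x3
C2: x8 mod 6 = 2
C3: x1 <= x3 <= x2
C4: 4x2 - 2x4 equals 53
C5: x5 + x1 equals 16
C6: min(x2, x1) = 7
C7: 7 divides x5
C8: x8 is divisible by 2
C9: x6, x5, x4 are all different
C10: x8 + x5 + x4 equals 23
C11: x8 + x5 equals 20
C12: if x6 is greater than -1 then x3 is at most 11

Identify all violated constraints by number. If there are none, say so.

Constraints 4, 7, and 11 are violated.

C1: x8 = 8, x3 = 9; 8 < 9 — holds.
C2: 8 mod 6 = 2 — holds.
C3: values 7 <= 9 <= 16 — holds.
C4: 4x2 - 2x4 = 4(16) - 2(6) = 52, not 53 — does not hold.
C5: x5 + x1 = 9 + 7 = 16 — holds.
C6: min(16, 7) = 7 — holds.
C7: 9 = 7*1 + 2, so 7 does not divide 9 — does not hold.
C8: 8 / 2 = 4, so 2 divides 8 — holds.
C9: values 1, 9, 6 are pairwise distinct — holds.
C10: x8 + x5 + x4 = 8 + 9 + 6 = 23 — holds.
C11: x8 + x5 = 8 + 9 = 17, not 20 — does not hold.
C12: x6 = 1 > -1, so we need x3 ≤ 11; x3 = 9 ≤ 11 — holds.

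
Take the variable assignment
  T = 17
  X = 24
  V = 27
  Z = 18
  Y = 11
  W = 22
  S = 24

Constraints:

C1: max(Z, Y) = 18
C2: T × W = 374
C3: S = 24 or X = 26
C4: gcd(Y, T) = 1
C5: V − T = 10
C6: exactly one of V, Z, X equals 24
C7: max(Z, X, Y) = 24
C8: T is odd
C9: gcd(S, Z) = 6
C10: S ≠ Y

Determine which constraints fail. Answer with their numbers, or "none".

C1: max(18, 11) = 18  true
C2: T × W = 17 × 22 = 374  true
C3: S = 24 = 24 (first disjunct)  true
C4: gcd(11, 17) = 1  true
C5: V − T = 27 − 17 = 10  true
C6: V=27, Z=18, X=24; 1 of them equals 24  true
C7: max(18, 24, 11) = 24  true
C8: T = 17 is odd  true
C9: gcd(24, 18) = 6  true
C10: S = 24, Y = 11; distinct  true

Yes — all constraints hold.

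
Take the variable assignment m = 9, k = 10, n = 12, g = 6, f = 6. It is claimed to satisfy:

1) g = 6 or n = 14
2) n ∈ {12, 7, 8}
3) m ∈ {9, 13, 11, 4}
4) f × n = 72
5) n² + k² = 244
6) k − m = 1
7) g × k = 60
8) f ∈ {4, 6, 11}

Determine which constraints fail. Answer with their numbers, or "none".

1) g = 6 = 6 (first disjunct)  ✔
2) n = 12 is in {12, 7, 8}  ✔
3) m = 9 is in {9, 13, 11, 4}  ✔
4) f × n = 6 × 12 = 72  ✔
5) n² + k² = 12² + 10² = 144 + 100 = 244  ✔
6) k − m = 10 − 9 = 1  ✔
7) g × k = 6 × 10 = 60  ✔
8) f = 6 is in {4, 6, 11}  ✔

None — every constraint holds.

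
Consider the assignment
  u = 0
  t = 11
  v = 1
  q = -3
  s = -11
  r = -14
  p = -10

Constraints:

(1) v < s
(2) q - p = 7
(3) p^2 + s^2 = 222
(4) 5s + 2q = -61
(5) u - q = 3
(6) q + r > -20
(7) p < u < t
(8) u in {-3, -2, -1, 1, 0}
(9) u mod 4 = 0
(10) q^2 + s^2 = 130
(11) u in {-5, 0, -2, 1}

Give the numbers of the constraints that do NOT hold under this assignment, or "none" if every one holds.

Constraints 1 and 3 do not hold.

(1) v = 1, s = -11; 1 ≥ -11 (want <)  fails
(2) q - p = -3 - (-10) = 7  holds
(3) p^2 + s^2 = (-10)^2 + (-11)^2 = 100 + 121 = 221, not 222  fails
(4) 5s + 2q = 5(-11) + 2(-3) = -61  holds
(5) u - q = 0 - (-3) = 3  holds
(6) q + r = -3 + (-14) = -17; -17 > -20  holds
(7) values -10 < 0 < 11  holds
(8) u = 0 is in {-3, -2, -1, 1, 0}  holds
(9) 0 mod 4 = 0  holds
(10) q^2 + s^2 = (-3)^2 + (-11)^2 = 9 + 121 = 130  holds
(11) u = 0 is in {-5, 0, -2, 1}  holds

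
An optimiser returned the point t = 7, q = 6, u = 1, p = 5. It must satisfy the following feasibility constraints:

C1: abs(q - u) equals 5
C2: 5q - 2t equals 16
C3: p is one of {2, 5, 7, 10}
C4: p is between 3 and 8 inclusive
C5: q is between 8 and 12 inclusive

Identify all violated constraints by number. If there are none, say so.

The assignment fails constraint 5.

C1: abs(6 - 1) = 5 — holds.
C2: 5q - 2t = 5(6) - 2(7) = 16 — holds.
C3: p = 5 is in {2, 5, 7, 10} — holds.
C4: p = 5 lies in [3, 8] — holds.
C5: q = 6 is outside [8, 12] — fails.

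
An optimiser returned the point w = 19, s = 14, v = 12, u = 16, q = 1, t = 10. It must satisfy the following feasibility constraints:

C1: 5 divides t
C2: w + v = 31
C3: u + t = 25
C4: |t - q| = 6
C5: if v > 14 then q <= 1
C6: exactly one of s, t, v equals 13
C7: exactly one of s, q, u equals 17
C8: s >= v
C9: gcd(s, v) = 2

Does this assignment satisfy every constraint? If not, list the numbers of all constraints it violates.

The assignment fails constraints 3, 4, 6, and 7.

C1: 10 / 5 = 2, so 5 divides 10  ✔
C2: w + v = 19 + 12 = 31  ✔
C3: u + t = 16 + 10 = 26, not 25  ✘
C4: |10 - 1| = 9, not 6  ✘
C5: v = 12, not > 14; antecedent false, conditional vacuously true  ✔
C6: s=14, t=10, v=12; 0 of them equal 13, not exactly one  ✘
C7: s=14, q=1, u=16; 0 of them equal 17, not exactly one  ✘
C8: s = 14, v = 12; 14 ≥ 12  ✔
C9: gcd(14, 12) = 2  ✔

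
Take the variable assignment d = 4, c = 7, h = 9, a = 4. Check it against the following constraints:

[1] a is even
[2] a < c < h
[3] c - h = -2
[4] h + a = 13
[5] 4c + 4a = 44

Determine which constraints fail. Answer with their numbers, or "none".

[1] a = 4 is even — OK.
[2] values 4 < 7 < 9 — OK.
[3] c - h = 7 - 9 = -2 — OK.
[4] h + a = 9 + 4 = 13 — OK.
[5] 4c + 4a = 4(7) + 4(4) = 44 — OK.

No violations.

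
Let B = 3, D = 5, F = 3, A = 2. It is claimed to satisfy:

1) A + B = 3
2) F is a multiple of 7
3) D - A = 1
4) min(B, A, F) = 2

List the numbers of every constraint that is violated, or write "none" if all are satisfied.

No — constraints 1, 2, and 3 are not satisfied.

1) A + B = 2 + 3 = 5, not 3 — does not hold.
2) 3 = 7*0 + 3, so 7 does not divide 3 — does not hold.
3) D - A = 5 - 2 = 3, not 1 — does not hold.
4) min(3, 2, 3) = 2 — holds.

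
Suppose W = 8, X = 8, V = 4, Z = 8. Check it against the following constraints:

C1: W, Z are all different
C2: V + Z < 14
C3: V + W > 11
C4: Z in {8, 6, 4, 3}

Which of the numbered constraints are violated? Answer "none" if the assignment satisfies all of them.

The assignment fails constraint 1.

C1: W = Z = 8, not all different  no
C2: V + Z = 4 + 8 = 12; 12 < 14  yes
C3: V + W = 4 + 8 = 12; 12 > 11  yes
C4: Z = 8 is in {8, 6, 4, 3}  yes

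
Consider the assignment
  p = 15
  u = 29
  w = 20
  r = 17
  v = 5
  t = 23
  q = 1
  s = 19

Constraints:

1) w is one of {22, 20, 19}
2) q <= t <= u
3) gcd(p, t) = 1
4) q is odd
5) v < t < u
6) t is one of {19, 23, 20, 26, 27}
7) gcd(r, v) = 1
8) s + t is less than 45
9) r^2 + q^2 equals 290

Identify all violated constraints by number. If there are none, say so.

No violations.

1) w = 20 is in {22, 20, 19} — satisfied.
2) values 1 <= 23 <= 29 — satisfied.
3) gcd(15, 23) = 1 — satisfied.
4) q = 1 is odd — satisfied.
5) values 5 < 23 < 29 — satisfied.
6) t = 23 is in {19, 23, 20, 26, 27} — satisfied.
7) gcd(17, 5) = 1 — satisfied.
8) s + t = 19 + 23 = 42; 42 < 45 — satisfied.
9) r^2 + q^2 = 17^2 + 1^2 = 289 + 1 = 290 — satisfied.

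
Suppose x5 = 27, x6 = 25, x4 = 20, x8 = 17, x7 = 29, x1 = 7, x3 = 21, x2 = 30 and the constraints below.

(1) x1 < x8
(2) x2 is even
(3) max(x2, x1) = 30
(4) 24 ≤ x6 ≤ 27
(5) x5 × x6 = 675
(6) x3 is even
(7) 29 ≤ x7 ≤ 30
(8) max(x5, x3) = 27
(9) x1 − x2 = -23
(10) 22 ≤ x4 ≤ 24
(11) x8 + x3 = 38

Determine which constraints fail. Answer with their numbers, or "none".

Constraints 6 and 10 are violated.

(1) x1 = 7, x8 = 17; 7 < 17  holds
(2) x2 = 30 is even  holds
(3) max(30, 7) = 30  holds
(4) x6 = 25 lies in [24, 27]  holds
(5) x5 × x6 = 27 × 25 = 675  holds
(6) x3 = 21 is odd  fails
(7) x7 = 29 lies in [29, 30]  holds
(8) max(27, 21) = 27  holds
(9) x1 − x2 = 7 − 30 = -23  holds
(10) x4 = 20 is outside [22, 24]  fails
(11) x8 + x3 = 17 + 21 = 38  holds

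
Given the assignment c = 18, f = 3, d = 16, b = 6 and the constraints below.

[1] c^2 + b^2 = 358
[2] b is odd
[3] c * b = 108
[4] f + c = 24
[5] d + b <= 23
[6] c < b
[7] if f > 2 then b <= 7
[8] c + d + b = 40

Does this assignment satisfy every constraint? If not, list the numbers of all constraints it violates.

The assignment fails constraints 1, 2, 4, and 6.

[1] c^2 + b^2 = 18^2 + 6^2 = 324 + 36 = 360, not 358  fails
[2] b = 6 is even  fails
[3] c * b = 18 * 6 = 108  holds
[4] f + c = 3 + 18 = 21, not 24  fails
[5] d + b = 16 + 6 = 22; 22 ≤ 23  holds
[6] c = 18, b = 6; 18 ≥ 6 (want <)  fails
[7] f = 3 > 2, so we need b ≤ 7; b = 6 ≤ 7  holds
[8] c + d + b = 18 + 16 + 6 = 40  holds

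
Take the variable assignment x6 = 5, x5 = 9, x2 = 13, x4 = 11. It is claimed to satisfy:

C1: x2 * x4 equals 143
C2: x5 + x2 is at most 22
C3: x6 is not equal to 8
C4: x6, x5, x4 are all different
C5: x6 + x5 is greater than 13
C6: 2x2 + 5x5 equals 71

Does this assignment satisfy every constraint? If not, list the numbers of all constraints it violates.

Yes — all constraints hold.

C1: x2 * x4 = 13 * 11 = 143  ✓
C2: x5 + x2 = 9 + 13 = 22; 22 ≤ 22  ✓
C3: x6 = 5, and 5 ≠ 8  ✓
C4: values 5, 9, 11 are pairwise distinct  ✓
C5: x6 + x5 = 5 + 9 = 14; 14 > 13  ✓
C6: 2x2 + 5x5 = 2(13) + 5(9) = 71  ✓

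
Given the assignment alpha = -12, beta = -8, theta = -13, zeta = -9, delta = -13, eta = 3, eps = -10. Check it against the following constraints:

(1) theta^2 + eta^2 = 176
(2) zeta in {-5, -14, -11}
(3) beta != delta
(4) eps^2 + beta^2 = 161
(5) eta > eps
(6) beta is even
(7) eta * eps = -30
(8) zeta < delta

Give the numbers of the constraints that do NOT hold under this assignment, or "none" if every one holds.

(1) theta^2 + eta^2 = (-13)^2 + 3^2 = 169 + 9 = 178, not 176 — violated.
(2) zeta = -9 is not in {-5, -14, -11} — violated.
(3) beta = -8, delta = -13; distinct — satisfied.
(4) eps^2 + beta^2 = (-10)^2 + (-8)^2 = 100 + 64 = 164, not 161 — violated.
(5) eta = 3, eps = -10; 3 > -10 — satisfied.
(6) beta = -8 is even — satisfied.
(7) eta * eps = 3 * (-10) = -30 — satisfied.
(8) zeta = -9, delta = -13; -9 ≥ -13 (want <) — violated.

The assignment fails constraints 1, 2, 4, 8.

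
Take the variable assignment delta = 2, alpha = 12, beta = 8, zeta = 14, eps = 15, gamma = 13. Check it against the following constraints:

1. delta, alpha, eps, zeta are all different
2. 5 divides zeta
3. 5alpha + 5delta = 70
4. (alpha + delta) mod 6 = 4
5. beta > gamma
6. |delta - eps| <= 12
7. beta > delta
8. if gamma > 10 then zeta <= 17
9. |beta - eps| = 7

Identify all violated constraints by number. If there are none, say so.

Violated: 2, 4, 5, and 6.

1. values 2, 12, 15, 14 are pairwise distinct — satisfied.
2. 14 = 5*2 + 4, so 5 does not divide 14 — violated.
3. 5alpha + 5delta = 5(12) + 5(2) = 70 — satisfied.
4. alpha + delta = 14; 14 mod 6 = 2, not 4 — violated.
5. beta = 8, gamma = 13; 8 ≤ 13 (want >) — violated.
6. |2 - 15| = 13; 13 > 12, exceeds bound 12 — violated.
7. beta = 8, delta = 2; 8 > 2 — satisfied.
8. gamma = 13 > 10, so we need zeta ≤ 17; zeta = 14 ≤ 17 — satisfied.
9. |8 - 15| = 7 — satisfied.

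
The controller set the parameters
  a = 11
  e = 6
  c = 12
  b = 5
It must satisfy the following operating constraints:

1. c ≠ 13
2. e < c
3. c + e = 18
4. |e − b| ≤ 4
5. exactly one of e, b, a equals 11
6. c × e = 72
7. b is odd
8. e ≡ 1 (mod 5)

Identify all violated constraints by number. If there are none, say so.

1. c = 12, and 12 ≠ 13  holds
2. e = 6, c = 12; 6 < 12  holds
3. c + e = 12 + 6 = 18  holds
4. |6 − 5| = 1; 1 ≤ 4  holds
5. e=6, b=5, a=11; 1 of them equals 11  holds
6. c × e = 12 × 6 = 72  holds
7. b = 5 is odd  holds
8. 6 mod 5 = 1  holds

No violations.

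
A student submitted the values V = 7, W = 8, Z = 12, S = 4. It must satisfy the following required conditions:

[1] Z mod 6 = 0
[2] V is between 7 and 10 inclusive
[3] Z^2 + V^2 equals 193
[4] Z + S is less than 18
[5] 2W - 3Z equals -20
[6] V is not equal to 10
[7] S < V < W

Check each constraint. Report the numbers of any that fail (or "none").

None — every constraint holds.

[1] 12 mod 6 = 0  true
[2] V = 7 lies in [7, 10]  true
[3] Z^2 + V^2 = 12^2 + 7^2 = 144 + 49 = 193  true
[4] Z + S = 12 + 4 = 16; 16 < 18  true
[5] 2W - 3Z = 2(8) - 3(12) = -20  true
[6] V = 7, and 7 ≠ 10  true
[7] values 4 < 7 < 8  true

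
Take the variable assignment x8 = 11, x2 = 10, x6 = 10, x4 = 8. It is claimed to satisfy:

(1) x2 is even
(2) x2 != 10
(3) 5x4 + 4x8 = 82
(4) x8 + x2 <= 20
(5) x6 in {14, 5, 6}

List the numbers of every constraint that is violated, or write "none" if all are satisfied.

Violated: 2, 3, 4, and 5.

(1) x2 = 10 is even  ✓
(2) x2 = 10, but 10 is required to differ  ✗
(3) 5x4 + 4x8 = 5(8) + 4(11) = 84, not 82  ✗
(4) x8 + x2 = 11 + 10 = 21; 21 > 20, bound 20 not met  ✗
(5) x6 = 10 is not in {14, 5, 6}  ✗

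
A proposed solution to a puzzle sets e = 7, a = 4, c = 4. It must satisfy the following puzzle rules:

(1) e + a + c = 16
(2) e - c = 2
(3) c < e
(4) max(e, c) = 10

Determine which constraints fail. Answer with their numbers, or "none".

(1) e + a + c = 7 + 4 + 4 = 15, not 16  FAIL
(2) e - c = 7 - 4 = 3, not 2  FAIL
(3) c = 4, e = 7; 4 < 7  OK
(4) max(7, 4) = 7, not 10  FAIL

Violated: 1, 2, and 4.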